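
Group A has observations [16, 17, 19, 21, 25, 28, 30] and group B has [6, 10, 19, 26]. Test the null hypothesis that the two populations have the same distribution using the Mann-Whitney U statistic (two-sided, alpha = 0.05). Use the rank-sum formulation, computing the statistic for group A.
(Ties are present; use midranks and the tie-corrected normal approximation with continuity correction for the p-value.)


Step 1: Combine and sort all 11 observations; assign midranks.
sorted (value, group): (6,Y), (10,Y), (16,X), (17,X), (19,X), (19,Y), (21,X), (25,X), (26,Y), (28,X), (30,X)
ranks: 6->1, 10->2, 16->3, 17->4, 19->5.5, 19->5.5, 21->7, 25->8, 26->9, 28->10, 30->11
Step 2: Rank sum for X: R1 = 3 + 4 + 5.5 + 7 + 8 + 10 + 11 = 48.5.
Step 3: U_X = R1 - n1(n1+1)/2 = 48.5 - 7*8/2 = 48.5 - 28 = 20.5.
       U_Y = n1*n2 - U_X = 28 - 20.5 = 7.5.
Step 4: Ties are present, so use the tie-corrected normal approximation (with continuity correction) for the p-value.
Step 5: p-value = 0.255756; compare to alpha = 0.05. fail to reject H0.

U_X = 20.5, p = 0.255756, fail to reject H0 at alpha = 0.05.


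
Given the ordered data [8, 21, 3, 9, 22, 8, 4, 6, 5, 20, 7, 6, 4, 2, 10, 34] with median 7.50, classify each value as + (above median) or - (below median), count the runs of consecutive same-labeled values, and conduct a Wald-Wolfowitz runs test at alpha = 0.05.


Step 1: Compute median = 7.50; label A = above, B = below.
Labels in order: AABAAABBBABBBBAA  (n_A = 8, n_B = 8)
Step 2: Count runs R = 7.
Step 3: Under H0 (random ordering), E[R] = 2*n_A*n_B/(n_A+n_B) + 1 = 2*8*8/16 + 1 = 9.0000.
        Var[R] = 2*n_A*n_B*(2*n_A*n_B - n_A - n_B) / ((n_A+n_B)^2 * (n_A+n_B-1)) = 14336/3840 = 3.7333.
        SD[R] = 1.9322.
Step 4: Continuity-corrected z = (R + 0.5 - E[R]) / SD[R] = (7 + 0.5 - 9.0000) / 1.9322 = -0.7763.
Step 5: Two-sided p-value via normal approximation = 2*(1 - Phi(|z|)) = 0.437558.
Step 6: alpha = 0.05. fail to reject H0.

R = 7, z = -0.7763, p = 0.437558, fail to reject H0.


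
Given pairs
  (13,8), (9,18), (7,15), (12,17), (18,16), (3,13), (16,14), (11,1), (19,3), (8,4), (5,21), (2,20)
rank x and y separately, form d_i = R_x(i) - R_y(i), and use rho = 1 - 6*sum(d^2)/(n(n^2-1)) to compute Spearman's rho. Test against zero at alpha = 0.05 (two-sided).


Step 1: Rank x and y separately (midranks; no ties here).
rank(x): 13->9, 9->6, 7->4, 12->8, 18->11, 3->2, 16->10, 11->7, 19->12, 8->5, 5->3, 2->1
rank(y): 8->4, 18->10, 15->7, 17->9, 16->8, 13->5, 14->6, 1->1, 3->2, 4->3, 21->12, 20->11
Step 2: d_i = R_x(i) - R_y(i); compute d_i^2.
  (9-4)^2=25, (6-10)^2=16, (4-7)^2=9, (8-9)^2=1, (11-8)^2=9, (2-5)^2=9, (10-6)^2=16, (7-1)^2=36, (12-2)^2=100, (5-3)^2=4, (3-12)^2=81, (1-11)^2=100
sum(d^2) = 406.
Step 3: rho = 1 - 6*406 / (12*(12^2 - 1)) = 1 - 2436/1716 = -0.419580.
Step 4: Under H0, t = rho * sqrt((n-2)/(1-rho^2)) = -1.4617 ~ t(10).
Step 5: Two-sided p-value from the t-distribution with 10 df = 0.174519.
Step 6: alpha = 0.05. fail to reject H0.

rho = -0.4196, p = 0.174519, fail to reject H0 at alpha = 0.05.


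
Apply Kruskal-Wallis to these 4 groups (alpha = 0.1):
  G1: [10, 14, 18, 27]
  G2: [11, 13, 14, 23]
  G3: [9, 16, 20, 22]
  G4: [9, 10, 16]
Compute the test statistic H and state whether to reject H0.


Step 1: Combine all N = 15 observations and assign midranks.
sorted (value, group, rank): (9,G3,1.5), (9,G4,1.5), (10,G1,3.5), (10,G4,3.5), (11,G2,5), (13,G2,6), (14,G1,7.5), (14,G2,7.5), (16,G3,9.5), (16,G4,9.5), (18,G1,11), (20,G3,12), (22,G3,13), (23,G2,14), (27,G1,15)
Step 2: Sum ranks within each group.
R_1 = 37 (n_1 = 4)
R_2 = 32.5 (n_2 = 4)
R_3 = 36 (n_3 = 4)
R_4 = 14.5 (n_4 = 3)
Step 3: H = 12/(N(N+1)) * sum(R_i^2/n_i) - 3(N+1)
     = 12/(15*16) * (37^2/4 + 32.5^2/4 + 36^2/4 + 14.5^2/3) - 3*16
     = 0.050000 * 1000.4 - 48
     = 2.019792.
Step 4: Ties present; correction factor C = 1 - 24/(15^3 - 15) = 0.992857. Corrected H = 2.019792 / 0.992857 = 2.034323.
Step 5: Under H0, H ~ chi^2(3); p-value = 0.565314.
Step 6: alpha = 0.1. fail to reject H0.

H = 2.0343, df = 3, p = 0.565314, fail to reject H0.


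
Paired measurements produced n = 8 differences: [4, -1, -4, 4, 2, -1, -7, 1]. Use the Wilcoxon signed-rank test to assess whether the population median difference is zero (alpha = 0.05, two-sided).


Step 1: Drop any zero differences (none here) and take |d_i|.
|d| = [4, 1, 4, 4, 2, 1, 7, 1]
Step 2: Midrank |d_i| (ties get averaged ranks).
ranks: |4|->6, |1|->2, |4|->6, |4|->6, |2|->4, |1|->2, |7|->8, |1|->2
Step 3: Attach original signs; sum ranks with positive sign and with negative sign.
W+ = 6 + 6 + 4 + 2 = 18
W- = 2 + 6 + 2 + 8 = 18
(Check: W+ + W- = 36 should equal n(n+1)/2 = 36.)
Step 4: Test statistic W = min(W+, W-) = 18.
Step 5: Ties in |d|, so use the tie-corrected normal approximation.
        E[W] = n(n+1)/4 = 8*9/4 = 18.
        Tie groups: |d|=1 (t=3), |d|=4 (t=3); sum(t^3 - t) = 48.
        Var[W] = n(n+1)(2n+1)/24 - sum(t^3-t)/48 = 1224/24 - 48/48 = 50.
        z = (W - E[W]) / sqrt(Var[W]) = (18 - 18) / 7.0711 = 0.0000.
        Two-sided p = 2*Phi(z) = 1.000000.
Step 6: alpha = 0.05. fail to reject H0.

W+ = 18, W- = 18, W = min = 18, p = 1.000000, fail to reject H0.


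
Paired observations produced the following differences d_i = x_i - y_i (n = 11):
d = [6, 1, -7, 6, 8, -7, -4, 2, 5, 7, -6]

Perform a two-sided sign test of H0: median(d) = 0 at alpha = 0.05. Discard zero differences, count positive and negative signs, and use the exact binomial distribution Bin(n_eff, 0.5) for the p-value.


Step 1: Discard zero differences. Original n = 11; n_eff = number of nonzero differences = 11.
Nonzero differences (with sign): +6, +1, -7, +6, +8, -7, -4, +2, +5, +7, -6
Step 2: Count signs: positive = 7, negative = 4.
Step 3: Under H0: P(positive) = 0.5, so the number of positives S ~ Bin(11, 0.5).
Step 4: Two-sided exact p-value = sum of Bin(11,0.5) probabilities at or below the observed probability = 0.548828.
Step 5: alpha = 0.05. fail to reject H0.

n_eff = 11, pos = 7, neg = 4, p = 0.548828, fail to reject H0.


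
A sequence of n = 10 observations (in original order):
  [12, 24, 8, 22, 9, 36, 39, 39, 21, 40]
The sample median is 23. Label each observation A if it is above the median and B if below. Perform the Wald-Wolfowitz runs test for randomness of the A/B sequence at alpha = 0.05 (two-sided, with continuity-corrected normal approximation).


Step 1: Compute median = 23; label A = above, B = below.
Labels in order: BABBBAAABA  (n_A = 5, n_B = 5)
Step 2: Count runs R = 6.
Step 3: Under H0 (random ordering), E[R] = 2*n_A*n_B/(n_A+n_B) + 1 = 2*5*5/10 + 1 = 6.0000.
        Var[R] = 2*n_A*n_B*(2*n_A*n_B - n_A - n_B) / ((n_A+n_B)^2 * (n_A+n_B-1)) = 2000/900 = 2.2222.
        SD[R] = 1.4907.
Step 4: R = E[R], so z = 0 with no continuity correction.
Step 5: Two-sided p-value via normal approximation = 2*(1 - Phi(|z|)) = 1.000000.
Step 6: alpha = 0.05. fail to reject H0.

R = 6, z = 0.0000, p = 1.000000, fail to reject H0.


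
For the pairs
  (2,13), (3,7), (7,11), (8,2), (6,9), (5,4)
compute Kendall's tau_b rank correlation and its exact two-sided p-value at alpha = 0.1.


Step 1: Enumerate the 15 unordered pairs (i,j) with i<j and classify each by sign(x_j-x_i) * sign(y_j-y_i).
  (1,2):dx=+1,dy=-6->D; (1,3):dx=+5,dy=-2->D; (1,4):dx=+6,dy=-11->D; (1,5):dx=+4,dy=-4->D
  (1,6):dx=+3,dy=-9->D; (2,3):dx=+4,dy=+4->C; (2,4):dx=+5,dy=-5->D; (2,5):dx=+3,dy=+2->C
  (2,6):dx=+2,dy=-3->D; (3,4):dx=+1,dy=-9->D; (3,5):dx=-1,dy=-2->C; (3,6):dx=-2,dy=-7->C
  (4,5):dx=-2,dy=+7->D; (4,6):dx=-3,dy=+2->D; (5,6):dx=-1,dy=-5->C
Step 2: C = 5, D = 10, total pairs = 15.
Step 3: tau = (C - D)/(n(n-1)/2) = (5 - 10)/15 = -0.333333.
Step 4: Exact two-sided p-value (enumerate n! = 720 permutations of y under H0): p = 0.469444.
Step 5: alpha = 0.1. fail to reject H0.

tau_b = -0.3333 (C=5, D=10), p = 0.469444, fail to reject H0.


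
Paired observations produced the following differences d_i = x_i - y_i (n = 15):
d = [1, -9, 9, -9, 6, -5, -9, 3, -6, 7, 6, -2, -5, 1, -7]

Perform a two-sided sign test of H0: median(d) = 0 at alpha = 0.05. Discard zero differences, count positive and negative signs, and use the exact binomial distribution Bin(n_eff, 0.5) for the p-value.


Step 1: Discard zero differences. Original n = 15; n_eff = number of nonzero differences = 15.
Nonzero differences (with sign): +1, -9, +9, -9, +6, -5, -9, +3, -6, +7, +6, -2, -5, +1, -7
Step 2: Count signs: positive = 7, negative = 8.
Step 3: Under H0: P(positive) = 0.5, so the number of positives S ~ Bin(15, 0.5).
Step 4: Two-sided exact p-value = sum of Bin(15,0.5) probabilities at or below the observed probability = 1.000000.
Step 5: alpha = 0.05. fail to reject H0.

n_eff = 15, pos = 7, neg = 8, p = 1.000000, fail to reject H0.


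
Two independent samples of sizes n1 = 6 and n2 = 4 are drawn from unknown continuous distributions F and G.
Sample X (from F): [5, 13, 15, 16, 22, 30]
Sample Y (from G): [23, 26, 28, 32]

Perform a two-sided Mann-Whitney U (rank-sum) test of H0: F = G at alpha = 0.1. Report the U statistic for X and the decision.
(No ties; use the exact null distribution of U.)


Step 1: Combine and sort all 10 observations; assign midranks.
sorted (value, group): (5,X), (13,X), (15,X), (16,X), (22,X), (23,Y), (26,Y), (28,Y), (30,X), (32,Y)
ranks: 5->1, 13->2, 15->3, 16->4, 22->5, 23->6, 26->7, 28->8, 30->9, 32->10
Step 2: Rank sum for X: R1 = 1 + 2 + 3 + 4 + 5 + 9 = 24.
Step 3: U_X = R1 - n1(n1+1)/2 = 24 - 6*7/2 = 24 - 21 = 3.
       U_Y = n1*n2 - U_X = 24 - 3 = 21.
Step 4: No ties, so the exact null distribution of U (based on enumerating the C(10,6) = 210 equally likely rank assignments) gives the two-sided p-value.
Step 5: p-value = 0.066667; compare to alpha = 0.1. reject H0.

U_X = 3, p = 0.066667, reject H0 at alpha = 0.1.


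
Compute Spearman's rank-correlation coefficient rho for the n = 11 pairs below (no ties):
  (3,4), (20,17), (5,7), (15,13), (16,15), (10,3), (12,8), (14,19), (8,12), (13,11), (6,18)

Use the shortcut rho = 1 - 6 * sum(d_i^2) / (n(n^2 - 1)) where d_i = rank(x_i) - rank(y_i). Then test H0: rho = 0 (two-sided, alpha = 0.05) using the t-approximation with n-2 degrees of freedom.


Step 1: Rank x and y separately (midranks; no ties here).
rank(x): 3->1, 20->11, 5->2, 15->9, 16->10, 10->5, 12->6, 14->8, 8->4, 13->7, 6->3
rank(y): 4->2, 17->9, 7->3, 13->7, 15->8, 3->1, 8->4, 19->11, 12->6, 11->5, 18->10
Step 2: d_i = R_x(i) - R_y(i); compute d_i^2.
  (1-2)^2=1, (11-9)^2=4, (2-3)^2=1, (9-7)^2=4, (10-8)^2=4, (5-1)^2=16, (6-4)^2=4, (8-11)^2=9, (4-6)^2=4, (7-5)^2=4, (3-10)^2=49
sum(d^2) = 100.
Step 3: rho = 1 - 6*100 / (11*(11^2 - 1)) = 1 - 600/1320 = 0.545455.
Step 4: Under H0, t = rho * sqrt((n-2)/(1-rho^2)) = 1.9524 ~ t(9).
Step 5: Two-sided p-value from the t-distribution with 9 df = 0.082651.
Step 6: alpha = 0.05. fail to reject H0.

rho = 0.5455, p = 0.082651, fail to reject H0 at alpha = 0.05.


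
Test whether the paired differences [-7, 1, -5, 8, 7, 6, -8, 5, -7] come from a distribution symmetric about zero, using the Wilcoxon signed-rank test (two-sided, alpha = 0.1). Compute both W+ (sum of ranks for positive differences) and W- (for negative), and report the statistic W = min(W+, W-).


Step 1: Drop any zero differences (none here) and take |d_i|.
|d| = [7, 1, 5, 8, 7, 6, 8, 5, 7]
Step 2: Midrank |d_i| (ties get averaged ranks).
ranks: |7|->6, |1|->1, |5|->2.5, |8|->8.5, |7|->6, |6|->4, |8|->8.5, |5|->2.5, |7|->6
Step 3: Attach original signs; sum ranks with positive sign and with negative sign.
W+ = 1 + 8.5 + 6 + 4 + 2.5 = 22
W- = 6 + 2.5 + 8.5 + 6 = 23
(Check: W+ + W- = 45 should equal n(n+1)/2 = 45.)
Step 4: Test statistic W = min(W+, W-) = 22.
Step 5: Ties in |d|, so use the tie-corrected normal approximation.
        E[W] = n(n+1)/4 = 9*10/4 = 22.5.
        Tie groups: |d|=5 (t=2), |d|=7 (t=3), |d|=8 (t=2); sum(t^3 - t) = 36.
        Var[W] = n(n+1)(2n+1)/24 - sum(t^3-t)/48 = 1710/24 - 36/48 = 70.5.
        z = (W - E[W]) / sqrt(Var[W]) = (22 - 22.5) / 8.3964 = -0.0595.
        Two-sided p = 2*Phi(z) = 0.952515.
Step 6: alpha = 0.1. fail to reject H0.

W+ = 22, W- = 23, W = min = 22, p = 0.952515, fail to reject H0.


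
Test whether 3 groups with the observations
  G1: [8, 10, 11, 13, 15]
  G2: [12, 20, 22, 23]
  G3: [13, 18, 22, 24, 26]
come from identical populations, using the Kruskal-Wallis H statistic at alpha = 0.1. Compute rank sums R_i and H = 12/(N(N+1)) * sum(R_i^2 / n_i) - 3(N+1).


Step 1: Combine all N = 14 observations and assign midranks.
sorted (value, group, rank): (8,G1,1), (10,G1,2), (11,G1,3), (12,G2,4), (13,G1,5.5), (13,G3,5.5), (15,G1,7), (18,G3,8), (20,G2,9), (22,G2,10.5), (22,G3,10.5), (23,G2,12), (24,G3,13), (26,G3,14)
Step 2: Sum ranks within each group.
R_1 = 18.5 (n_1 = 5)
R_2 = 35.5 (n_2 = 4)
R_3 = 51 (n_3 = 5)
Step 3: H = 12/(N(N+1)) * sum(R_i^2/n_i) - 3(N+1)
     = 12/(14*15) * (18.5^2/5 + 35.5^2/4 + 51^2/5) - 3*15
     = 0.057143 * 903.713 - 45
     = 6.640714.
Step 4: Ties present; correction factor C = 1 - 12/(14^3 - 14) = 0.995604. Corrected H = 6.640714 / 0.995604 = 6.670033.
Step 5: Under H0, H ~ chi^2(2); p-value = 0.035614.
Step 6: alpha = 0.1. reject H0.

H = 6.6700, df = 2, p = 0.035614, reject H0.


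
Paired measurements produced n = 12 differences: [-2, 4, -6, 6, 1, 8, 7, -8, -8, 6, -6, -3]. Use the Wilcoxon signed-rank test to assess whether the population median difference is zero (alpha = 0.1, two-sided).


Step 1: Drop any zero differences (none here) and take |d_i|.
|d| = [2, 4, 6, 6, 1, 8, 7, 8, 8, 6, 6, 3]
Step 2: Midrank |d_i| (ties get averaged ranks).
ranks: |2|->2, |4|->4, |6|->6.5, |6|->6.5, |1|->1, |8|->11, |7|->9, |8|->11, |8|->11, |6|->6.5, |6|->6.5, |3|->3
Step 3: Attach original signs; sum ranks with positive sign and with negative sign.
W+ = 4 + 6.5 + 1 + 11 + 9 + 6.5 = 38
W- = 2 + 6.5 + 11 + 11 + 6.5 + 3 = 40
(Check: W+ + W- = 78 should equal n(n+1)/2 = 78.)
Step 4: Test statistic W = min(W+, W-) = 38.
Step 5: Ties in |d|, so use the tie-corrected normal approximation.
        E[W] = n(n+1)/4 = 12*13/4 = 39.
        Tie groups: |d|=6 (t=4), |d|=8 (t=3); sum(t^3 - t) = 84.
        Var[W] = n(n+1)(2n+1)/24 - sum(t^3-t)/48 = 3900/24 - 84/48 = 160.75.
        z = (W - E[W]) / sqrt(Var[W]) = (38 - 39) / 12.6787 = -0.0789.
        Two-sided p = 2*Phi(z) = 0.937134.
Step 6: alpha = 0.1. fail to reject H0.

W+ = 38, W- = 40, W = min = 38, p = 0.937134, fail to reject H0.


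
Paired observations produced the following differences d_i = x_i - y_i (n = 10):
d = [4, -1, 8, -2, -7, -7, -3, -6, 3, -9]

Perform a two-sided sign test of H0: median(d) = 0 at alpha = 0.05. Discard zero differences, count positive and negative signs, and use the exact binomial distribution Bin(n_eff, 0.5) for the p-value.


Step 1: Discard zero differences. Original n = 10; n_eff = number of nonzero differences = 10.
Nonzero differences (with sign): +4, -1, +8, -2, -7, -7, -3, -6, +3, -9
Step 2: Count signs: positive = 3, negative = 7.
Step 3: Under H0: P(positive) = 0.5, so the number of positives S ~ Bin(10, 0.5).
Step 4: Two-sided exact p-value = sum of Bin(10,0.5) probabilities at or below the observed probability = 0.343750.
Step 5: alpha = 0.05. fail to reject H0.

n_eff = 10, pos = 3, neg = 7, p = 0.343750, fail to reject H0.


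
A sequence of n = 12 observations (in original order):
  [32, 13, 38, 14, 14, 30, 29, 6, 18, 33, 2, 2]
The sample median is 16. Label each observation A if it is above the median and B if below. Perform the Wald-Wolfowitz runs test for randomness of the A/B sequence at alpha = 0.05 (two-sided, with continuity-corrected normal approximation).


Step 1: Compute median = 16; label A = above, B = below.
Labels in order: ABABBAABAABB  (n_A = 6, n_B = 6)
Step 2: Count runs R = 8.
Step 3: Under H0 (random ordering), E[R] = 2*n_A*n_B/(n_A+n_B) + 1 = 2*6*6/12 + 1 = 7.0000.
        Var[R] = 2*n_A*n_B*(2*n_A*n_B - n_A - n_B) / ((n_A+n_B)^2 * (n_A+n_B-1)) = 4320/1584 = 2.7273.
        SD[R] = 1.6514.
Step 4: Continuity-corrected z = (R - 0.5 - E[R]) / SD[R] = (8 - 0.5 - 7.0000) / 1.6514 = 0.3028.
Step 5: Two-sided p-value via normal approximation = 2*(1 - Phi(|z|)) = 0.762069.
Step 6: alpha = 0.05. fail to reject H0.

R = 8, z = 0.3028, p = 0.762069, fail to reject H0.


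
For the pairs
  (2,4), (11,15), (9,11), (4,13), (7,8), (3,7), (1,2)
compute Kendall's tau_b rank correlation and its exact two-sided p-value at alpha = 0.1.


Step 1: Enumerate the 21 unordered pairs (i,j) with i<j and classify each by sign(x_j-x_i) * sign(y_j-y_i).
  (1,2):dx=+9,dy=+11->C; (1,3):dx=+7,dy=+7->C; (1,4):dx=+2,dy=+9->C; (1,5):dx=+5,dy=+4->C
  (1,6):dx=+1,dy=+3->C; (1,7):dx=-1,dy=-2->C; (2,3):dx=-2,dy=-4->C; (2,4):dx=-7,dy=-2->C
  (2,5):dx=-4,dy=-7->C; (2,6):dx=-8,dy=-8->C; (2,7):dx=-10,dy=-13->C; (3,4):dx=-5,dy=+2->D
  (3,5):dx=-2,dy=-3->C; (3,6):dx=-6,dy=-4->C; (3,7):dx=-8,dy=-9->C; (4,5):dx=+3,dy=-5->D
  (4,6):dx=-1,dy=-6->C; (4,7):dx=-3,dy=-11->C; (5,6):dx=-4,dy=-1->C; (5,7):dx=-6,dy=-6->C
  (6,7):dx=-2,dy=-5->C
Step 2: C = 19, D = 2, total pairs = 21.
Step 3: tau = (C - D)/(n(n-1)/2) = (19 - 2)/21 = 0.809524.
Step 4: Exact two-sided p-value (enumerate n! = 5040 permutations of y under H0): p = 0.010714.
Step 5: alpha = 0.1. reject H0.

tau_b = 0.8095 (C=19, D=2), p = 0.010714, reject H0.


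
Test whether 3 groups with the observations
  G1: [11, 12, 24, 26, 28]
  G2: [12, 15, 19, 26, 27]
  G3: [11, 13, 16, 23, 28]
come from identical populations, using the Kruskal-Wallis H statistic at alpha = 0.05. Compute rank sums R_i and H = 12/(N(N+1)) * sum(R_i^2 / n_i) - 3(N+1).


Step 1: Combine all N = 15 observations and assign midranks.
sorted (value, group, rank): (11,G1,1.5), (11,G3,1.5), (12,G1,3.5), (12,G2,3.5), (13,G3,5), (15,G2,6), (16,G3,7), (19,G2,8), (23,G3,9), (24,G1,10), (26,G1,11.5), (26,G2,11.5), (27,G2,13), (28,G1,14.5), (28,G3,14.5)
Step 2: Sum ranks within each group.
R_1 = 41 (n_1 = 5)
R_2 = 42 (n_2 = 5)
R_3 = 37 (n_3 = 5)
Step 3: H = 12/(N(N+1)) * sum(R_i^2/n_i) - 3(N+1)
     = 12/(15*16) * (41^2/5 + 42^2/5 + 37^2/5) - 3*16
     = 0.050000 * 962.8 - 48
     = 0.140000.
Step 4: Ties present; correction factor C = 1 - 24/(15^3 - 15) = 0.992857. Corrected H = 0.140000 / 0.992857 = 0.141007.
Step 5: Under H0, H ~ chi^2(2); p-value = 0.931924.
Step 6: alpha = 0.05. fail to reject H0.

H = 0.1410, df = 2, p = 0.931924, fail to reject H0.


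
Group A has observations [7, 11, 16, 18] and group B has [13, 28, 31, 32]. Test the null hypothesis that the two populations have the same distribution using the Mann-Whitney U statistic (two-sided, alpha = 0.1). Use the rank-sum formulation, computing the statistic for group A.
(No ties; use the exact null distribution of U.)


Step 1: Combine and sort all 8 observations; assign midranks.
sorted (value, group): (7,X), (11,X), (13,Y), (16,X), (18,X), (28,Y), (31,Y), (32,Y)
ranks: 7->1, 11->2, 13->3, 16->4, 18->5, 28->6, 31->7, 32->8
Step 2: Rank sum for X: R1 = 1 + 2 + 4 + 5 = 12.
Step 3: U_X = R1 - n1(n1+1)/2 = 12 - 4*5/2 = 12 - 10 = 2.
       U_Y = n1*n2 - U_X = 16 - 2 = 14.
Step 4: No ties, so the exact null distribution of U (based on enumerating the C(8,4) = 70 equally likely rank assignments) gives the two-sided p-value.
Step 5: p-value = 0.114286; compare to alpha = 0.1. fail to reject H0.

U_X = 2, p = 0.114286, fail to reject H0 at alpha = 0.1.


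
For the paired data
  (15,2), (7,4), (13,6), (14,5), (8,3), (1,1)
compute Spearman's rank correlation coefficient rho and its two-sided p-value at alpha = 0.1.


Step 1: Rank x and y separately (midranks; no ties here).
rank(x): 15->6, 7->2, 13->4, 14->5, 8->3, 1->1
rank(y): 2->2, 4->4, 6->6, 5->5, 3->3, 1->1
Step 2: d_i = R_x(i) - R_y(i); compute d_i^2.
  (6-2)^2=16, (2-4)^2=4, (4-6)^2=4, (5-5)^2=0, (3-3)^2=0, (1-1)^2=0
sum(d^2) = 24.
Step 3: rho = 1 - 6*24 / (6*(6^2 - 1)) = 1 - 144/210 = 0.314286.
Step 4: Under H0, t = rho * sqrt((n-2)/(1-rho^2)) = 0.6621 ~ t(4).
Step 5: Two-sided p-value from the t-distribution with 4 df = 0.544093.
Step 6: alpha = 0.1. fail to reject H0.

rho = 0.3143, p = 0.544093, fail to reject H0 at alpha = 0.1.


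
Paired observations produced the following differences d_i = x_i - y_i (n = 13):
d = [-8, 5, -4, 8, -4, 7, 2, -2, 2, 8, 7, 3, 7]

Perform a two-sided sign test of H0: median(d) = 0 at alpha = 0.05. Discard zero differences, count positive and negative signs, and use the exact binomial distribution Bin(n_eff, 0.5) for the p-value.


Step 1: Discard zero differences. Original n = 13; n_eff = number of nonzero differences = 13.
Nonzero differences (with sign): -8, +5, -4, +8, -4, +7, +2, -2, +2, +8, +7, +3, +7
Step 2: Count signs: positive = 9, negative = 4.
Step 3: Under H0: P(positive) = 0.5, so the number of positives S ~ Bin(13, 0.5).
Step 4: Two-sided exact p-value = sum of Bin(13,0.5) probabilities at or below the observed probability = 0.266846.
Step 5: alpha = 0.05. fail to reject H0.

n_eff = 13, pos = 9, neg = 4, p = 0.266846, fail to reject H0.


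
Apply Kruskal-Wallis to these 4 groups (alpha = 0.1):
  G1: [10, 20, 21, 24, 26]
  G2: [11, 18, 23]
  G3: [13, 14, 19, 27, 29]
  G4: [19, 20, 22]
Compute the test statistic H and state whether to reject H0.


Step 1: Combine all N = 16 observations and assign midranks.
sorted (value, group, rank): (10,G1,1), (11,G2,2), (13,G3,3), (14,G3,4), (18,G2,5), (19,G3,6.5), (19,G4,6.5), (20,G1,8.5), (20,G4,8.5), (21,G1,10), (22,G4,11), (23,G2,12), (24,G1,13), (26,G1,14), (27,G3,15), (29,G3,16)
Step 2: Sum ranks within each group.
R_1 = 46.5 (n_1 = 5)
R_2 = 19 (n_2 = 3)
R_3 = 44.5 (n_3 = 5)
R_4 = 26 (n_4 = 3)
Step 3: H = 12/(N(N+1)) * sum(R_i^2/n_i) - 3(N+1)
     = 12/(16*17) * (46.5^2/5 + 19^2/3 + 44.5^2/5 + 26^2/3) - 3*17
     = 0.044118 * 1174.17 - 51
     = 0.801471.
Step 4: Ties present; correction factor C = 1 - 12/(16^3 - 16) = 0.997059. Corrected H = 0.801471 / 0.997059 = 0.803835.
Step 5: Under H0, H ~ chi^2(3); p-value = 0.848550.
Step 6: alpha = 0.1. fail to reject H0.

H = 0.8038, df = 3, p = 0.848550, fail to reject H0.


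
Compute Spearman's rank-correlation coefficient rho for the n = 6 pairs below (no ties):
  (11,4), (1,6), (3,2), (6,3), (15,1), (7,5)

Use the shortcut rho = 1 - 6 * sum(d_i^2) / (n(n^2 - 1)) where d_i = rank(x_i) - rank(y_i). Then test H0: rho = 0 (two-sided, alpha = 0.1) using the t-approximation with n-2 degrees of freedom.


Step 1: Rank x and y separately (midranks; no ties here).
rank(x): 11->5, 1->1, 3->2, 6->3, 15->6, 7->4
rank(y): 4->4, 6->6, 2->2, 3->3, 1->1, 5->5
Step 2: d_i = R_x(i) - R_y(i); compute d_i^2.
  (5-4)^2=1, (1-6)^2=25, (2-2)^2=0, (3-3)^2=0, (6-1)^2=25, (4-5)^2=1
sum(d^2) = 52.
Step 3: rho = 1 - 6*52 / (6*(6^2 - 1)) = 1 - 312/210 = -0.485714.
Step 4: Under H0, t = rho * sqrt((n-2)/(1-rho^2)) = -1.1113 ~ t(4).
Step 5: Two-sided p-value from the t-distribution with 4 df = 0.328723.
Step 6: alpha = 0.1. fail to reject H0.

rho = -0.4857, p = 0.328723, fail to reject H0 at alpha = 0.1.


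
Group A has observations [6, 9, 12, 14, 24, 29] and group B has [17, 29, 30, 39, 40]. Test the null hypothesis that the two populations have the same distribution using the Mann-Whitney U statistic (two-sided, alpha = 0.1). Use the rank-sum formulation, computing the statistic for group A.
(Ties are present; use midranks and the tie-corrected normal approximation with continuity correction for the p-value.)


Step 1: Combine and sort all 11 observations; assign midranks.
sorted (value, group): (6,X), (9,X), (12,X), (14,X), (17,Y), (24,X), (29,X), (29,Y), (30,Y), (39,Y), (40,Y)
ranks: 6->1, 9->2, 12->3, 14->4, 17->5, 24->6, 29->7.5, 29->7.5, 30->9, 39->10, 40->11
Step 2: Rank sum for X: R1 = 1 + 2 + 3 + 4 + 6 + 7.5 = 23.5.
Step 3: U_X = R1 - n1(n1+1)/2 = 23.5 - 6*7/2 = 23.5 - 21 = 2.5.
       U_Y = n1*n2 - U_X = 30 - 2.5 = 27.5.
Step 4: Ties are present, so use the tie-corrected normal approximation (with continuity correction) for the p-value.
Step 5: p-value = 0.028100; compare to alpha = 0.1. reject H0.

U_X = 2.5, p = 0.028100, reject H0 at alpha = 0.1.


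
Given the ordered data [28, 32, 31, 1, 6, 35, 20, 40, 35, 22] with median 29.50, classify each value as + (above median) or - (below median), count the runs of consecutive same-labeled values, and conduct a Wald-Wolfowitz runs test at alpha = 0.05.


Step 1: Compute median = 29.50; label A = above, B = below.
Labels in order: BAABBABAAB  (n_A = 5, n_B = 5)
Step 2: Count runs R = 7.
Step 3: Under H0 (random ordering), E[R] = 2*n_A*n_B/(n_A+n_B) + 1 = 2*5*5/10 + 1 = 6.0000.
        Var[R] = 2*n_A*n_B*(2*n_A*n_B - n_A - n_B) / ((n_A+n_B)^2 * (n_A+n_B-1)) = 2000/900 = 2.2222.
        SD[R] = 1.4907.
Step 4: Continuity-corrected z = (R - 0.5 - E[R]) / SD[R] = (7 - 0.5 - 6.0000) / 1.4907 = 0.3354.
Step 5: Two-sided p-value via normal approximation = 2*(1 - Phi(|z|)) = 0.737316.
Step 6: alpha = 0.05. fail to reject H0.

R = 7, z = 0.3354, p = 0.737316, fail to reject H0.


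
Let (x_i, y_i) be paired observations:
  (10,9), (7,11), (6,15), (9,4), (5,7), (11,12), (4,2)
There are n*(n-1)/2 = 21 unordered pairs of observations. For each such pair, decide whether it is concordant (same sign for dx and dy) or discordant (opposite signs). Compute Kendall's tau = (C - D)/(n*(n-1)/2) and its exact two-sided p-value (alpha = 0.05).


Step 1: Enumerate the 21 unordered pairs (i,j) with i<j and classify each by sign(x_j-x_i) * sign(y_j-y_i).
  (1,2):dx=-3,dy=+2->D; (1,3):dx=-4,dy=+6->D; (1,4):dx=-1,dy=-5->C; (1,5):dx=-5,dy=-2->C
  (1,6):dx=+1,dy=+3->C; (1,7):dx=-6,dy=-7->C; (2,3):dx=-1,dy=+4->D; (2,4):dx=+2,dy=-7->D
  (2,5):dx=-2,dy=-4->C; (2,6):dx=+4,dy=+1->C; (2,7):dx=-3,dy=-9->C; (3,4):dx=+3,dy=-11->D
  (3,5):dx=-1,dy=-8->C; (3,6):dx=+5,dy=-3->D; (3,7):dx=-2,dy=-13->C; (4,5):dx=-4,dy=+3->D
  (4,6):dx=+2,dy=+8->C; (4,7):dx=-5,dy=-2->C; (5,6):dx=+6,dy=+5->C; (5,7):dx=-1,dy=-5->C
  (6,7):dx=-7,dy=-10->C
Step 2: C = 14, D = 7, total pairs = 21.
Step 3: tau = (C - D)/(n(n-1)/2) = (14 - 7)/21 = 0.333333.
Step 4: Exact two-sided p-value (enumerate n! = 5040 permutations of y under H0): p = 0.381349.
Step 5: alpha = 0.05. fail to reject H0.

tau_b = 0.3333 (C=14, D=7), p = 0.381349, fail to reject H0.


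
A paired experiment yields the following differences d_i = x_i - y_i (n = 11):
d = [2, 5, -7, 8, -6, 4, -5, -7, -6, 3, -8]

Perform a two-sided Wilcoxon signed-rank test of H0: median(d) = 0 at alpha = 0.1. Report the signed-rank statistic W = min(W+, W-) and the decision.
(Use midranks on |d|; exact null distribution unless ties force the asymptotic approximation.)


Step 1: Drop any zero differences (none here) and take |d_i|.
|d| = [2, 5, 7, 8, 6, 4, 5, 7, 6, 3, 8]
Step 2: Midrank |d_i| (ties get averaged ranks).
ranks: |2|->1, |5|->4.5, |7|->8.5, |8|->10.5, |6|->6.5, |4|->3, |5|->4.5, |7|->8.5, |6|->6.5, |3|->2, |8|->10.5
Step 3: Attach original signs; sum ranks with positive sign and with negative sign.
W+ = 1 + 4.5 + 10.5 + 3 + 2 = 21
W- = 8.5 + 6.5 + 4.5 + 8.5 + 6.5 + 10.5 = 45
(Check: W+ + W- = 66 should equal n(n+1)/2 = 66.)
Step 4: Test statistic W = min(W+, W-) = 21.
Step 5: Ties in |d|, so use the tie-corrected normal approximation.
        E[W] = n(n+1)/4 = 11*12/4 = 33.
        Tie groups: |d|=5 (t=2), |d|=6 (t=2), |d|=7 (t=2), |d|=8 (t=2); sum(t^3 - t) = 24.
        Var[W] = n(n+1)(2n+1)/24 - sum(t^3-t)/48 = 3036/24 - 24/48 = 126.
        z = (W - E[W]) / sqrt(Var[W]) = (21 - 33) / 11.2250 = -1.0690.
        Two-sided p = 2*Phi(z) = 0.285049.
Step 6: alpha = 0.1. fail to reject H0.

W+ = 21, W- = 45, W = min = 21, p = 0.285049, fail to reject H0.


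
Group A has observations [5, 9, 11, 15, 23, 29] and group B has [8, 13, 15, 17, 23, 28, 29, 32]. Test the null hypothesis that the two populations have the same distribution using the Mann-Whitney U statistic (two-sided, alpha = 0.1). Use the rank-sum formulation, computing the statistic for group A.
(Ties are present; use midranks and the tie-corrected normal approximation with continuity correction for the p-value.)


Step 1: Combine and sort all 14 observations; assign midranks.
sorted (value, group): (5,X), (8,Y), (9,X), (11,X), (13,Y), (15,X), (15,Y), (17,Y), (23,X), (23,Y), (28,Y), (29,X), (29,Y), (32,Y)
ranks: 5->1, 8->2, 9->3, 11->4, 13->5, 15->6.5, 15->6.5, 17->8, 23->9.5, 23->9.5, 28->11, 29->12.5, 29->12.5, 32->14
Step 2: Rank sum for X: R1 = 1 + 3 + 4 + 6.5 + 9.5 + 12.5 = 36.5.
Step 3: U_X = R1 - n1(n1+1)/2 = 36.5 - 6*7/2 = 36.5 - 21 = 15.5.
       U_Y = n1*n2 - U_X = 48 - 15.5 = 32.5.
Step 4: Ties are present, so use the tie-corrected normal approximation (with continuity correction) for the p-value.
Step 5: p-value = 0.300101; compare to alpha = 0.1. fail to reject H0.

U_X = 15.5, p = 0.300101, fail to reject H0 at alpha = 0.1.


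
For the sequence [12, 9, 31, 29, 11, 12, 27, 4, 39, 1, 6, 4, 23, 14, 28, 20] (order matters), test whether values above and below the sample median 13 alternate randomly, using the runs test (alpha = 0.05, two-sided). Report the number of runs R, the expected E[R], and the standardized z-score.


Step 1: Compute median = 13; label A = above, B = below.
Labels in order: BBAABBABABBBAAAA  (n_A = 8, n_B = 8)
Step 2: Count runs R = 8.
Step 3: Under H0 (random ordering), E[R] = 2*n_A*n_B/(n_A+n_B) + 1 = 2*8*8/16 + 1 = 9.0000.
        Var[R] = 2*n_A*n_B*(2*n_A*n_B - n_A - n_B) / ((n_A+n_B)^2 * (n_A+n_B-1)) = 14336/3840 = 3.7333.
        SD[R] = 1.9322.
Step 4: Continuity-corrected z = (R + 0.5 - E[R]) / SD[R] = (8 + 0.5 - 9.0000) / 1.9322 = -0.2588.
Step 5: Two-sided p-value via normal approximation = 2*(1 - Phi(|z|)) = 0.795809.
Step 6: alpha = 0.05. fail to reject H0.

R = 8, z = -0.2588, p = 0.795809, fail to reject H0.


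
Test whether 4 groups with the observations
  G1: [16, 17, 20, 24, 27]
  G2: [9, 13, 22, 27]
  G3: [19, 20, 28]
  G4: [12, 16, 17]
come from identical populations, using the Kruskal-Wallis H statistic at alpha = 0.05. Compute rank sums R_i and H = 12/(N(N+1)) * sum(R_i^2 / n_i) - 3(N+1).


Step 1: Combine all N = 15 observations and assign midranks.
sorted (value, group, rank): (9,G2,1), (12,G4,2), (13,G2,3), (16,G1,4.5), (16,G4,4.5), (17,G1,6.5), (17,G4,6.5), (19,G3,8), (20,G1,9.5), (20,G3,9.5), (22,G2,11), (24,G1,12), (27,G1,13.5), (27,G2,13.5), (28,G3,15)
Step 2: Sum ranks within each group.
R_1 = 46 (n_1 = 5)
R_2 = 28.5 (n_2 = 4)
R_3 = 32.5 (n_3 = 3)
R_4 = 13 (n_4 = 3)
Step 3: H = 12/(N(N+1)) * sum(R_i^2/n_i) - 3(N+1)
     = 12/(15*16) * (46^2/5 + 28.5^2/4 + 32.5^2/3 + 13^2/3) - 3*16
     = 0.050000 * 1034.68 - 48
     = 3.733958.
Step 4: Ties present; correction factor C = 1 - 24/(15^3 - 15) = 0.992857. Corrected H = 3.733958 / 0.992857 = 3.760821.
Step 5: Under H0, H ~ chi^2(3); p-value = 0.288476.
Step 6: alpha = 0.05. fail to reject H0.

H = 3.7608, df = 3, p = 0.288476, fail to reject H0.


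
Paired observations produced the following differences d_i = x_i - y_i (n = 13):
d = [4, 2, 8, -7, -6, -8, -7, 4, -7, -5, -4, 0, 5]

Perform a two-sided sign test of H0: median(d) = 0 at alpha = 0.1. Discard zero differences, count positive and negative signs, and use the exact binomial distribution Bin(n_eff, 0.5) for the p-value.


Step 1: Discard zero differences. Original n = 13; n_eff = number of nonzero differences = 12.
Nonzero differences (with sign): +4, +2, +8, -7, -6, -8, -7, +4, -7, -5, -4, +5
Step 2: Count signs: positive = 5, negative = 7.
Step 3: Under H0: P(positive) = 0.5, so the number of positives S ~ Bin(12, 0.5).
Step 4: Two-sided exact p-value = sum of Bin(12,0.5) probabilities at or below the observed probability = 0.774414.
Step 5: alpha = 0.1. fail to reject H0.

n_eff = 12, pos = 5, neg = 7, p = 0.774414, fail to reject H0.


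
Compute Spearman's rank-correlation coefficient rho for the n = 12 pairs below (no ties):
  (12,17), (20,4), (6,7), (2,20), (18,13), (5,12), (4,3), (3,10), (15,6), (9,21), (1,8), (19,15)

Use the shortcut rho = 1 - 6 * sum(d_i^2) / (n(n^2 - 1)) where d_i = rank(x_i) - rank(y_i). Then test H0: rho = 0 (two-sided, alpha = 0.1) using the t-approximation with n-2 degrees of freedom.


Step 1: Rank x and y separately (midranks; no ties here).
rank(x): 12->8, 20->12, 6->6, 2->2, 18->10, 5->5, 4->4, 3->3, 15->9, 9->7, 1->1, 19->11
rank(y): 17->10, 4->2, 7->4, 20->11, 13->8, 12->7, 3->1, 10->6, 6->3, 21->12, 8->5, 15->9
Step 2: d_i = R_x(i) - R_y(i); compute d_i^2.
  (8-10)^2=4, (12-2)^2=100, (6-4)^2=4, (2-11)^2=81, (10-8)^2=4, (5-7)^2=4, (4-1)^2=9, (3-6)^2=9, (9-3)^2=36, (7-12)^2=25, (1-5)^2=16, (11-9)^2=4
sum(d^2) = 296.
Step 3: rho = 1 - 6*296 / (12*(12^2 - 1)) = 1 - 1776/1716 = -0.034965.
Step 4: Under H0, t = rho * sqrt((n-2)/(1-rho^2)) = -0.1106 ~ t(10).
Step 5: Two-sided p-value from the t-distribution with 10 df = 0.914093.
Step 6: alpha = 0.1. fail to reject H0.

rho = -0.0350, p = 0.914093, fail to reject H0 at alpha = 0.1.


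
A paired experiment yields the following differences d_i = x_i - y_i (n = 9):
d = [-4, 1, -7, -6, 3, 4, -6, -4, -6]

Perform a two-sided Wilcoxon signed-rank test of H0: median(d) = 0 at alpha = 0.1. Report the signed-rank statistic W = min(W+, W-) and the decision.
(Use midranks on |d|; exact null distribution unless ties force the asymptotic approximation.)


Step 1: Drop any zero differences (none here) and take |d_i|.
|d| = [4, 1, 7, 6, 3, 4, 6, 4, 6]
Step 2: Midrank |d_i| (ties get averaged ranks).
ranks: |4|->4, |1|->1, |7|->9, |6|->7, |3|->2, |4|->4, |6|->7, |4|->4, |6|->7
Step 3: Attach original signs; sum ranks with positive sign and with negative sign.
W+ = 1 + 2 + 4 = 7
W- = 4 + 9 + 7 + 7 + 4 + 7 = 38
(Check: W+ + W- = 45 should equal n(n+1)/2 = 45.)
Step 4: Test statistic W = min(W+, W-) = 7.
Step 5: Ties in |d|, so use the tie-corrected normal approximation.
        E[W] = n(n+1)/4 = 9*10/4 = 22.5.
        Tie groups: |d|=4 (t=3), |d|=6 (t=3); sum(t^3 - t) = 48.
        Var[W] = n(n+1)(2n+1)/24 - sum(t^3-t)/48 = 1710/24 - 48/48 = 70.25.
        z = (W - E[W]) / sqrt(Var[W]) = (7 - 22.5) / 8.3815 = -1.8493.
        Two-sided p = 2*Phi(z) = 0.064414.
Step 6: alpha = 0.1. reject H0.

W+ = 7, W- = 38, W = min = 7, p = 0.064414, reject H0.


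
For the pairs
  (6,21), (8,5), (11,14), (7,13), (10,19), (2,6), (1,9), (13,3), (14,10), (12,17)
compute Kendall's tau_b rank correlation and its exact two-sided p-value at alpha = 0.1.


Step 1: Enumerate the 45 unordered pairs (i,j) with i<j and classify each by sign(x_j-x_i) * sign(y_j-y_i).
  (1,2):dx=+2,dy=-16->D; (1,3):dx=+5,dy=-7->D; (1,4):dx=+1,dy=-8->D; (1,5):dx=+4,dy=-2->D
  (1,6):dx=-4,dy=-15->C; (1,7):dx=-5,dy=-12->C; (1,8):dx=+7,dy=-18->D; (1,9):dx=+8,dy=-11->D
  (1,10):dx=+6,dy=-4->D; (2,3):dx=+3,dy=+9->C; (2,4):dx=-1,dy=+8->D; (2,5):dx=+2,dy=+14->C
  (2,6):dx=-6,dy=+1->D; (2,7):dx=-7,dy=+4->D; (2,8):dx=+5,dy=-2->D; (2,9):dx=+6,dy=+5->C
  (2,10):dx=+4,dy=+12->C; (3,4):dx=-4,dy=-1->C; (3,5):dx=-1,dy=+5->D; (3,6):dx=-9,dy=-8->C
  (3,7):dx=-10,dy=-5->C; (3,8):dx=+2,dy=-11->D; (3,9):dx=+3,dy=-4->D; (3,10):dx=+1,dy=+3->C
  (4,5):dx=+3,dy=+6->C; (4,6):dx=-5,dy=-7->C; (4,7):dx=-6,dy=-4->C; (4,8):dx=+6,dy=-10->D
  (4,9):dx=+7,dy=-3->D; (4,10):dx=+5,dy=+4->C; (5,6):dx=-8,dy=-13->C; (5,7):dx=-9,dy=-10->C
  (5,8):dx=+3,dy=-16->D; (5,9):dx=+4,dy=-9->D; (5,10):dx=+2,dy=-2->D; (6,7):dx=-1,dy=+3->D
  (6,8):dx=+11,dy=-3->D; (6,9):dx=+12,dy=+4->C; (6,10):dx=+10,dy=+11->C; (7,8):dx=+12,dy=-6->D
  (7,9):dx=+13,dy=+1->C; (7,10):dx=+11,dy=+8->C; (8,9):dx=+1,dy=+7->C; (8,10):dx=-1,dy=+14->D
  (9,10):dx=-2,dy=+7->D
Step 2: C = 21, D = 24, total pairs = 45.
Step 3: tau = (C - D)/(n(n-1)/2) = (21 - 24)/45 = -0.066667.
Step 4: Exact two-sided p-value (enumerate n! = 3628800 permutations of y under H0): p = 0.861801.
Step 5: alpha = 0.1. fail to reject H0.

tau_b = -0.0667 (C=21, D=24), p = 0.861801, fail to reject H0.


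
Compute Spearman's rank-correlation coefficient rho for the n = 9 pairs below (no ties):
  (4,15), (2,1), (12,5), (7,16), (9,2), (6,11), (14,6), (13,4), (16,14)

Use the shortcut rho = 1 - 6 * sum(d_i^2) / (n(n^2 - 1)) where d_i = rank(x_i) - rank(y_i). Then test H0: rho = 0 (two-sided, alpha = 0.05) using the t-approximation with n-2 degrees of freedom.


Step 1: Rank x and y separately (midranks; no ties here).
rank(x): 4->2, 2->1, 12->6, 7->4, 9->5, 6->3, 14->8, 13->7, 16->9
rank(y): 15->8, 1->1, 5->4, 16->9, 2->2, 11->6, 6->5, 4->3, 14->7
Step 2: d_i = R_x(i) - R_y(i); compute d_i^2.
  (2-8)^2=36, (1-1)^2=0, (6-4)^2=4, (4-9)^2=25, (5-2)^2=9, (3-6)^2=9, (8-5)^2=9, (7-3)^2=16, (9-7)^2=4
sum(d^2) = 112.
Step 3: rho = 1 - 6*112 / (9*(9^2 - 1)) = 1 - 672/720 = 0.066667.
Step 4: Under H0, t = rho * sqrt((n-2)/(1-rho^2)) = 0.1768 ~ t(7).
Step 5: Two-sided p-value from the t-distribution with 7 df = 0.864690.
Step 6: alpha = 0.05. fail to reject H0.

rho = 0.0667, p = 0.864690, fail to reject H0 at alpha = 0.05.


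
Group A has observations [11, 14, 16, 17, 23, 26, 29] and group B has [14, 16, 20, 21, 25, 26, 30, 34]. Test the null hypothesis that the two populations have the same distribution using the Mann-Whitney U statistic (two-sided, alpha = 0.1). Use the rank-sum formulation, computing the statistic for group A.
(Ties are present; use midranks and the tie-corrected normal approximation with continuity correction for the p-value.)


Step 1: Combine and sort all 15 observations; assign midranks.
sorted (value, group): (11,X), (14,X), (14,Y), (16,X), (16,Y), (17,X), (20,Y), (21,Y), (23,X), (25,Y), (26,X), (26,Y), (29,X), (30,Y), (34,Y)
ranks: 11->1, 14->2.5, 14->2.5, 16->4.5, 16->4.5, 17->6, 20->7, 21->8, 23->9, 25->10, 26->11.5, 26->11.5, 29->13, 30->14, 34->15
Step 2: Rank sum for X: R1 = 1 + 2.5 + 4.5 + 6 + 9 + 11.5 + 13 = 47.5.
Step 3: U_X = R1 - n1(n1+1)/2 = 47.5 - 7*8/2 = 47.5 - 28 = 19.5.
       U_Y = n1*n2 - U_X = 56 - 19.5 = 36.5.
Step 4: Ties are present, so use the tie-corrected normal approximation (with continuity correction) for the p-value.
Step 5: p-value = 0.353247; compare to alpha = 0.1. fail to reject H0.

U_X = 19.5, p = 0.353247, fail to reject H0 at alpha = 0.1.


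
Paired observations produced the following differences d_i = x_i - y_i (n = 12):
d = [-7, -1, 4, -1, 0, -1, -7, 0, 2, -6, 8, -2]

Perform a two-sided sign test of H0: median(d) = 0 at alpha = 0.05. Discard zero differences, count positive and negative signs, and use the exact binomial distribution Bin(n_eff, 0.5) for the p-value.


Step 1: Discard zero differences. Original n = 12; n_eff = number of nonzero differences = 10.
Nonzero differences (with sign): -7, -1, +4, -1, -1, -7, +2, -6, +8, -2
Step 2: Count signs: positive = 3, negative = 7.
Step 3: Under H0: P(positive) = 0.5, so the number of positives S ~ Bin(10, 0.5).
Step 4: Two-sided exact p-value = sum of Bin(10,0.5) probabilities at or below the observed probability = 0.343750.
Step 5: alpha = 0.05. fail to reject H0.

n_eff = 10, pos = 3, neg = 7, p = 0.343750, fail to reject H0.


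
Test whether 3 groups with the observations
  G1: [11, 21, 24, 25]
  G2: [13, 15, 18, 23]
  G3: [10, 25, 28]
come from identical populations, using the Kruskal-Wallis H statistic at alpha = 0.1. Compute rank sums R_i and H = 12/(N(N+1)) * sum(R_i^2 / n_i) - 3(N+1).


Step 1: Combine all N = 11 observations and assign midranks.
sorted (value, group, rank): (10,G3,1), (11,G1,2), (13,G2,3), (15,G2,4), (18,G2,5), (21,G1,6), (23,G2,7), (24,G1,8), (25,G1,9.5), (25,G3,9.5), (28,G3,11)
Step 2: Sum ranks within each group.
R_1 = 25.5 (n_1 = 4)
R_2 = 19 (n_2 = 4)
R_3 = 21.5 (n_3 = 3)
Step 3: H = 12/(N(N+1)) * sum(R_i^2/n_i) - 3(N+1)
     = 12/(11*12) * (25.5^2/4 + 19^2/4 + 21.5^2/3) - 3*12
     = 0.090909 * 406.896 - 36
     = 0.990530.
Step 4: Ties present; correction factor C = 1 - 6/(11^3 - 11) = 0.995455. Corrected H = 0.990530 / 0.995455 = 0.995053.
Step 5: Under H0, H ~ chi^2(2); p-value = 0.608033.
Step 6: alpha = 0.1. fail to reject H0.

H = 0.9951, df = 2, p = 0.608033, fail to reject H0.


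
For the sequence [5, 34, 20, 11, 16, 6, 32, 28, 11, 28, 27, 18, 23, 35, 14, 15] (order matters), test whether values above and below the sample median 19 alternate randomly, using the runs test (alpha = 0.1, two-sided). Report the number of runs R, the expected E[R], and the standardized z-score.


Step 1: Compute median = 19; label A = above, B = below.
Labels in order: BAABBBAABAABAABB  (n_A = 8, n_B = 8)
Step 2: Count runs R = 9.
Step 3: Under H0 (random ordering), E[R] = 2*n_A*n_B/(n_A+n_B) + 1 = 2*8*8/16 + 1 = 9.0000.
        Var[R] = 2*n_A*n_B*(2*n_A*n_B - n_A - n_B) / ((n_A+n_B)^2 * (n_A+n_B-1)) = 14336/3840 = 3.7333.
        SD[R] = 1.9322.
Step 4: R = E[R], so z = 0 with no continuity correction.
Step 5: Two-sided p-value via normal approximation = 2*(1 - Phi(|z|)) = 1.000000.
Step 6: alpha = 0.1. fail to reject H0.

R = 9, z = 0.0000, p = 1.000000, fail to reject H0.
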